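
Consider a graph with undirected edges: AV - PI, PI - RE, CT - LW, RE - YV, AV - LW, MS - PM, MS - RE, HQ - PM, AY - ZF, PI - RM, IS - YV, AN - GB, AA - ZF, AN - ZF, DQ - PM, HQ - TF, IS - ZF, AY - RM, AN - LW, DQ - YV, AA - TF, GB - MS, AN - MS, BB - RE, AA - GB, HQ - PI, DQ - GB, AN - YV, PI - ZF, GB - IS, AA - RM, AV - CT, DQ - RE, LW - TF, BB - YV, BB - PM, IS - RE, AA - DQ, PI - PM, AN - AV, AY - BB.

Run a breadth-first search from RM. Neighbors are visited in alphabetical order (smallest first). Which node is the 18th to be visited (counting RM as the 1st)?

Visit RM; enqueue AA, AY, PI → queue [AA, AY, PI]
Visit AA; enqueue DQ, GB, TF, ZF → queue [AY, PI, DQ, GB, TF, ZF]
Visit AY; enqueue BB → queue [PI, DQ, GB, TF, ZF, BB]
Visit PI; enqueue AV, HQ, PM, RE → queue [DQ, GB, TF, ZF, BB, AV, HQ, PM, RE]
Visit DQ; enqueue YV → queue [GB, TF, ZF, BB, AV, HQ, PM, RE, YV]
Visit GB; enqueue AN, IS, MS → queue [TF, ZF, BB, AV, HQ, PM, RE, YV, AN, IS, MS]
Visit TF; enqueue LW → queue [ZF, BB, AV, HQ, PM, RE, YV, AN, IS, MS, LW]
Visit ZF → queue [BB, AV, HQ, PM, RE, YV, AN, IS, MS, LW]
Visit BB → queue [AV, HQ, PM, RE, YV, AN, IS, MS, LW]
Visit AV; enqueue CT → queue [HQ, PM, RE, YV, AN, IS, MS, LW, CT]
Visit HQ → queue [PM, RE, YV, AN, IS, MS, LW, CT]
Visit PM → queue [RE, YV, AN, IS, MS, LW, CT]
Visit RE → queue [YV, AN, IS, MS, LW, CT]
Visit YV → queue [AN, IS, MS, LW, CT]
Visit AN → queue [IS, MS, LW, CT]
Visit IS → queue [MS, LW, CT]
Visit MS → queue [LW, CT]
Visit LW → queue [CT]
Visit CT → queue []

Visit order: RM, AA, AY, PI, DQ, GB, TF, ZF, BB, AV, HQ, PM, RE, YV, AN, IS, MS, LW, CT

LW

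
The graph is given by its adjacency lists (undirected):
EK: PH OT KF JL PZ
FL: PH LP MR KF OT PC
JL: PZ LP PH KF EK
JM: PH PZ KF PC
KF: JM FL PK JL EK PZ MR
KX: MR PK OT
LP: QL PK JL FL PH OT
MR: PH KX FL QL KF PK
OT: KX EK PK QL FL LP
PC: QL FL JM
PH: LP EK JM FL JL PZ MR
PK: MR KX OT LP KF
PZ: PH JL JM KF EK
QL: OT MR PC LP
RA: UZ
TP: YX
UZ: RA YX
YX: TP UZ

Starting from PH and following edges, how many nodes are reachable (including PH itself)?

BFS from PH visits: PH, EK, FL, JL, JM, LP, MR, PZ, KF, OT, PC, PK, QL, KX
Reachable nodes: 14 of 18 total.

14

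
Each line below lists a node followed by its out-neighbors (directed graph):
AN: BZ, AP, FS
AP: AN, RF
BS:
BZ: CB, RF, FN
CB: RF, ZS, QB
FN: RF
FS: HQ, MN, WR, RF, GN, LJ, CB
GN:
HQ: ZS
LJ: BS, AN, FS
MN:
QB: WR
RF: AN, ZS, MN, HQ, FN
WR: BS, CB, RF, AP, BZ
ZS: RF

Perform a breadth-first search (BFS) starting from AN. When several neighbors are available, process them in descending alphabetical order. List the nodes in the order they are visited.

AN -> FS -> BZ -> AP -> WR -> RF -> MN -> LJ -> HQ -> GN -> CB -> FN -> BS -> ZS -> QB

Visit AN; enqueue FS, BZ, AP → queue [FS, BZ, AP]
Visit FS; enqueue WR, RF, MN, LJ, HQ, GN, CB → queue [BZ, AP, WR, RF, MN, LJ, HQ, GN, CB]
Visit BZ; enqueue FN → queue [AP, WR, RF, MN, LJ, HQ, GN, CB, FN]
Visit AP → queue [WR, RF, MN, LJ, HQ, GN, CB, FN]
Visit WR; enqueue BS → queue [RF, MN, LJ, HQ, GN, CB, FN, BS]
Visit RF; enqueue ZS → queue [MN, LJ, HQ, GN, CB, FN, BS, ZS]
Visit MN → queue [LJ, HQ, GN, CB, FN, BS, ZS]
Visit LJ → queue [HQ, GN, CB, FN, BS, ZS]
Visit HQ → queue [GN, CB, FN, BS, ZS]
Visit GN → queue [CB, FN, BS, ZS]
Visit CB; enqueue QB → queue [FN, BS, ZS, QB]
Visit FN → queue [BS, ZS, QB]
Visit BS → queue [ZS, QB]
Visit ZS → queue [QB]
Visit QB → queue []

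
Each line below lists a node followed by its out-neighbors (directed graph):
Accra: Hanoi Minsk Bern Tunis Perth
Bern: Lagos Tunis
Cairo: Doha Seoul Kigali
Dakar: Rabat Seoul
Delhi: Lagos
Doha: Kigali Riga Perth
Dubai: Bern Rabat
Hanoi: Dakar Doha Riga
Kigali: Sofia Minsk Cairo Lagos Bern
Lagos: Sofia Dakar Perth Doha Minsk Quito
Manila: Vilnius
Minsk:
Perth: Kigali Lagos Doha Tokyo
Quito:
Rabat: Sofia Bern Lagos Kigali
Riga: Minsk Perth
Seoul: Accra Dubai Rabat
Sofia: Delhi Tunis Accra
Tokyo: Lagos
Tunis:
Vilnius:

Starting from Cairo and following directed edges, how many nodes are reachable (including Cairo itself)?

19

BFS from Cairo visits: Cairo, Doha, Seoul, Kigali, Riga, Perth, Accra, Dubai, Rabat, Sofia, Minsk, Lagos, Bern, Tokyo, Hanoi, Tunis, Delhi, Dakar, Quito
Reachable nodes: 19 of 21 total.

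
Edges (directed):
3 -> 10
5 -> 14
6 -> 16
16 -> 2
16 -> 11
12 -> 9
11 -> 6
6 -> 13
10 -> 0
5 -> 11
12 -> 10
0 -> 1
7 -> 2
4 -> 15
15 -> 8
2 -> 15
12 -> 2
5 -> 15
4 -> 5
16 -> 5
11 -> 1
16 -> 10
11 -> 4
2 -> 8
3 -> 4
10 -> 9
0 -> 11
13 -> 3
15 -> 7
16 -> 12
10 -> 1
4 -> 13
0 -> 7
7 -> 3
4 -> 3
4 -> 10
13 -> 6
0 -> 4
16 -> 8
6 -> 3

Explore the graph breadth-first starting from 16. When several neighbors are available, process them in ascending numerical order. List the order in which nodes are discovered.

Visit 16; enqueue 2, 5, 8, 10, 11, 12 → queue [2, 5, 8, 10, 11, 12]
Visit 2; enqueue 15 → queue [5, 8, 10, 11, 12, 15]
Visit 5; enqueue 14 → queue [8, 10, 11, 12, 15, 14]
Visit 8 → queue [10, 11, 12, 15, 14]
Visit 10; enqueue 0, 1, 9 → queue [11, 12, 15, 14, 0, 1, 9]
Visit 11; enqueue 4, 6 → queue [12, 15, 14, 0, 1, 9, 4, 6]
Visit 12 → queue [15, 14, 0, 1, 9, 4, 6]
Visit 15; enqueue 7 → queue [14, 0, 1, 9, 4, 6, 7]
Visit 14 → queue [0, 1, 9, 4, 6, 7]
Visit 0 → queue [1, 9, 4, 6, 7]
Visit 1 → queue [9, 4, 6, 7]
Visit 9 → queue [4, 6, 7]
Visit 4; enqueue 3, 13 → queue [6, 7, 3, 13]
Visit 6 → queue [7, 3, 13]
Visit 7 → queue [3, 13]
Visit 3 → queue [13]
Visit 13 → queue []

16 → 2 → 5 → 8 → 10 → 11 → 12 → 15 → 14 → 0 → 1 → 9 → 4 → 6 → 7 → 3 → 13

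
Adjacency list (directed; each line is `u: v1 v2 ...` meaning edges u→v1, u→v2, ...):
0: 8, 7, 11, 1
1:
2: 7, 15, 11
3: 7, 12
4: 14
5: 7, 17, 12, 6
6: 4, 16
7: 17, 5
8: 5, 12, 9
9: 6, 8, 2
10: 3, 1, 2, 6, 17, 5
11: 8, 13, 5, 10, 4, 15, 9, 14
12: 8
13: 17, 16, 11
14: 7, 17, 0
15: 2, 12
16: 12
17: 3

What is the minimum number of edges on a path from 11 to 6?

2

Level 0: 11
Level 1: 4, 5, 8, 9, 10, 13, 14, 15
Level 2: 0, 1, 2, 3, 6, 7, 12, 16, 17
6 first appears at level 2.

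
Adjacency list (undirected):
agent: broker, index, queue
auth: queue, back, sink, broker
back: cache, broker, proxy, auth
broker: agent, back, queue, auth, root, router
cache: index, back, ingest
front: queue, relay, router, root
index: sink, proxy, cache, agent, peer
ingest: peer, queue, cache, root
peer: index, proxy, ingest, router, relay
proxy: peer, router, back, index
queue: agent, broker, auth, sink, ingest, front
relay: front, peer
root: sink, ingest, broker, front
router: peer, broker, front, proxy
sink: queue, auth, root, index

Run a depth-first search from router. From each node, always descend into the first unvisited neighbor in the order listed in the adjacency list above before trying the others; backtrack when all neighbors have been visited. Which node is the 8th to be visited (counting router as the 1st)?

Visit router
router → peer
peer → index
index → sink
sink → queue
queue → agent
agent → broker
broker → back
back → cache
cache → ingest
ingest → root
root → front
front → relay
back → proxy
back → auth

Visit order: router, peer, index, sink, queue, agent, broker, back, cache, ingest, root, front, relay, proxy, auth

back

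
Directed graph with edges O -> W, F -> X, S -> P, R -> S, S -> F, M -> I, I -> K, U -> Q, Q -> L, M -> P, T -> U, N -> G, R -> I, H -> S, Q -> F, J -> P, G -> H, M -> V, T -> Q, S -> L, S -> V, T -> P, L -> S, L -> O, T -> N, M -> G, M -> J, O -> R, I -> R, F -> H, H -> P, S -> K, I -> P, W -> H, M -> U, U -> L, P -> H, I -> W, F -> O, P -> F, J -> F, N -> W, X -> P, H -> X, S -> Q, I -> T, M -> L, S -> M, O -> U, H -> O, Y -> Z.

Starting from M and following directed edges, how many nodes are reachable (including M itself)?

19

BFS from M visits: M, G, I, J, L, P, U, V, H, K, R, T, W, F, O, S, Q, X, N
Reachable nodes: 19 of 21 total.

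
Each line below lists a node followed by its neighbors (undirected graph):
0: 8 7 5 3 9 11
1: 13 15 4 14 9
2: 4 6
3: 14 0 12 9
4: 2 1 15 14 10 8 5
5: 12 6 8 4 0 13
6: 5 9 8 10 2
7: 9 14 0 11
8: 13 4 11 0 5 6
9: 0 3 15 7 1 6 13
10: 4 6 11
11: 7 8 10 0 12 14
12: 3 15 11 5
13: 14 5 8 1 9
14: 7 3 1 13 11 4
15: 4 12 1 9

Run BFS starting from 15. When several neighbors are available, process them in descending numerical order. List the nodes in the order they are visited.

15 12 9 4 1 11 5 3 13 7 6 0 14 10 8 2

Visit 15; enqueue 12, 9, 4, 1 → queue [12, 9, 4, 1]
Visit 12; enqueue 11, 5, 3 → queue [9, 4, 1, 11, 5, 3]
Visit 9; enqueue 13, 7, 6, 0 → queue [4, 1, 11, 5, 3, 13, 7, 6, 0]
Visit 4; enqueue 14, 10, 8, 2 → queue [1, 11, 5, 3, 13, 7, 6, 0, 14, 10, 8, 2]
Visit 1 → queue [11, 5, 3, 13, 7, 6, 0, 14, 10, 8, 2]
Visit 11 → queue [5, 3, 13, 7, 6, 0, 14, 10, 8, 2]
Visit 5 → queue [3, 13, 7, 6, 0, 14, 10, 8, 2]
Visit 3 → queue [13, 7, 6, 0, 14, 10, 8, 2]
Visit 13 → queue [7, 6, 0, 14, 10, 8, 2]
Visit 7 → queue [6, 0, 14, 10, 8, 2]
Visit 6 → queue [0, 14, 10, 8, 2]
Visit 0 → queue [14, 10, 8, 2]
Visit 14 → queue [10, 8, 2]
Visit 10 → queue [8, 2]
Visit 8 → queue [2]
Visit 2 → queue []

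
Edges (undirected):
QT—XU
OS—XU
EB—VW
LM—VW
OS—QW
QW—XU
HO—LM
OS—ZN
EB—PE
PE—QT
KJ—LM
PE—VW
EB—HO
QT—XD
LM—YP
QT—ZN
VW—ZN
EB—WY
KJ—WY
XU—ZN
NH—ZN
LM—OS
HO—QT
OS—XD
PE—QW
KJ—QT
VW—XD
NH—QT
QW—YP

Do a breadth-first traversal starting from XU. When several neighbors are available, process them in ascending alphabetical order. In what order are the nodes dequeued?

Visit XU; enqueue OS, QT, QW, ZN → queue [OS, QT, QW, ZN]
Visit OS; enqueue LM, XD → queue [QT, QW, ZN, LM, XD]
Visit QT; enqueue HO, KJ, NH, PE → queue [QW, ZN, LM, XD, HO, KJ, NH, PE]
Visit QW; enqueue YP → queue [ZN, LM, XD, HO, KJ, NH, PE, YP]
Visit ZN; enqueue VW → queue [LM, XD, HO, KJ, NH, PE, YP, VW]
Visit LM → queue [XD, HO, KJ, NH, PE, YP, VW]
Visit XD → queue [HO, KJ, NH, PE, YP, VW]
Visit HO; enqueue EB → queue [KJ, NH, PE, YP, VW, EB]
Visit KJ; enqueue WY → queue [NH, PE, YP, VW, EB, WY]
Visit NH → queue [PE, YP, VW, EB, WY]
Visit PE → queue [YP, VW, EB, WY]
Visit YP → queue [VW, EB, WY]
Visit VW → queue [EB, WY]
Visit EB → queue [WY]
Visit WY → queue []

XU → OS → QT → QW → ZN → LM → XD → HO → KJ → NH → PE → YP → VW → EB → WY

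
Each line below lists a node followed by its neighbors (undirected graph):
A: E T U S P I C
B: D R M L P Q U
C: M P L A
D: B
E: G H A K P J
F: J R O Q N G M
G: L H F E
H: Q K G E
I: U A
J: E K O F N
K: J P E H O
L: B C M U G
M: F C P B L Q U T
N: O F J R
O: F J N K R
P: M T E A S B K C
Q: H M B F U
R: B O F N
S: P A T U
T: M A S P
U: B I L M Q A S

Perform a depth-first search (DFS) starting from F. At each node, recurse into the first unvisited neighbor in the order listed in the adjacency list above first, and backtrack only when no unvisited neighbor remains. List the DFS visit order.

F, J, E, G, L, B, D, R, O, N, K, P, M, C, A, T, S, U, I, Q, H

Visit F
F → J
J → E
E → G
G → L
L → B
B → D
B → R
R → O
O → N
O → K
K → P
P → M
M → C
C → A
A → T
T → S
S → U
U → I
U → Q
Q → H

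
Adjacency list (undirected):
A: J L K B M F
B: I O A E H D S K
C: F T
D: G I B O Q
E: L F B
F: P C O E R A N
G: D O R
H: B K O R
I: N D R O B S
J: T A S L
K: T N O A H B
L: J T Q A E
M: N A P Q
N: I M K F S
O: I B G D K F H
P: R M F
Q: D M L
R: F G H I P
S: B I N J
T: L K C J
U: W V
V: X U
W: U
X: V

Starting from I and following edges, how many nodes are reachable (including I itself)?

BFS from I visits: I, S, R, O, N, D, B, J, P, H, G, F, K, M, Q, E, A, T, L, C
Reachable nodes: 20 of 24 total.

20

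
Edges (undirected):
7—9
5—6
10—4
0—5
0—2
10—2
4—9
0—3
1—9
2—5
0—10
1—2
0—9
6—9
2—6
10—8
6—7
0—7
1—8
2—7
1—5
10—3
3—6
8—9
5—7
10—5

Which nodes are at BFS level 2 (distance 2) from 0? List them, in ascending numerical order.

1, 4, 6, 8

Level 0: 0
Level 1: 2, 3, 5, 7, 9, 10
Level 2: 1, 4, 6, 8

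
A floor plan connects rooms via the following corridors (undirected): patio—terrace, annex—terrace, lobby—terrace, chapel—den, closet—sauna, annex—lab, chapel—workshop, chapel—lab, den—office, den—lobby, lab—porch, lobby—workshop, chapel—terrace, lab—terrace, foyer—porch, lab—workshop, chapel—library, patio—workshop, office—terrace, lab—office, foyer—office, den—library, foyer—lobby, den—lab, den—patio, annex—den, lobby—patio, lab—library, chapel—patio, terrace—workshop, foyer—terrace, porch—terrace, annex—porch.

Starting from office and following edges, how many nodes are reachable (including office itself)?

12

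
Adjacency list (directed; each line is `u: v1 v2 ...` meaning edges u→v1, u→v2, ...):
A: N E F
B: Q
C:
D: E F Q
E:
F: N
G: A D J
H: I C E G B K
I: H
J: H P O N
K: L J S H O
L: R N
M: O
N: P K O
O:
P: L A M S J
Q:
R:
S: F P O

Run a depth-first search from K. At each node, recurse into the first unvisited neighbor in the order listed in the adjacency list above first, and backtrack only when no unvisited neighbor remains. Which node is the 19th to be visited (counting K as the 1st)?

Visit K
K → L
L → R
L → N
N → P
P → A
A → E
A → F
P → M
M → O
P → S
P → J
J → H
H → I
H → C
H → G
G → D
D → Q
H → B

Visit order: K, L, R, N, P, A, E, F, M, O, S, J, H, I, C, G, D, Q, B

B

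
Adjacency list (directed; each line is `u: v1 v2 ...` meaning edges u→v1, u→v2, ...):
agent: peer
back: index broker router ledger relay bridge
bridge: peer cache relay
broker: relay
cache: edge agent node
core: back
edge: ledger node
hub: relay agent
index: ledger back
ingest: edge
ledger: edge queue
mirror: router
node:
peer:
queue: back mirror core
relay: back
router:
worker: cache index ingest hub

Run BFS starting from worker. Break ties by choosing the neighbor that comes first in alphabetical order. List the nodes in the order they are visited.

worker, cache, hub, index, ingest, agent, edge, node, relay, back, ledger, peer, bridge, broker, router, queue, core, mirror

Visit worker; enqueue cache, hub, index, ingest → queue [cache, hub, index, ingest]
Visit cache; enqueue agent, edge, node → queue [hub, index, ingest, agent, edge, node]
Visit hub; enqueue relay → queue [index, ingest, agent, edge, node, relay]
Visit index; enqueue back, ledger → queue [ingest, agent, edge, node, relay, back, ledger]
Visit ingest → queue [agent, edge, node, relay, back, ledger]
Visit agent; enqueue peer → queue [edge, node, relay, back, ledger, peer]
Visit edge → queue [node, relay, back, ledger, peer]
Visit node → queue [relay, back, ledger, peer]
Visit relay → queue [back, ledger, peer]
Visit back; enqueue bridge, broker, router → queue [ledger, peer, bridge, broker, router]
Visit ledger; enqueue queue → queue [peer, bridge, broker, router, queue]
Visit peer → queue [bridge, broker, router, queue]
Visit bridge → queue [broker, router, queue]
Visit broker → queue [router, queue]
Visit router → queue [queue]
Visit queue; enqueue core, mirror → queue [core, mirror]
Visit core → queue [mirror]
Visit mirror → queue []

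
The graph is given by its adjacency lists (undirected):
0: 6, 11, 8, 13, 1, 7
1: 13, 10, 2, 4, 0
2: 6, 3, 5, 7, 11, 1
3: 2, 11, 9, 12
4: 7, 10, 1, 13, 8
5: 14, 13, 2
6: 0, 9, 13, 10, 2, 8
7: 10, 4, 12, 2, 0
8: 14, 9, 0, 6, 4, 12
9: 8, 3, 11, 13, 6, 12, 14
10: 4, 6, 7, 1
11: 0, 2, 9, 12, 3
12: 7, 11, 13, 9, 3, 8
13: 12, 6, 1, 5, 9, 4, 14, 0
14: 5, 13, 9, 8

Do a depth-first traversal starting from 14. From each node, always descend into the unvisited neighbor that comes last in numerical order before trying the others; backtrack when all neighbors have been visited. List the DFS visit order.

Visit 14
14 → 13
13 → 12
12 → 11
11 → 9
9 → 8
8 → 6
6 → 10
10 → 7
7 → 4
4 → 1
1 → 2
2 → 5
2 → 3
1 → 0

14, 13, 12, 11, 9, 8, 6, 10, 7, 4, 1, 2, 5, 3, 0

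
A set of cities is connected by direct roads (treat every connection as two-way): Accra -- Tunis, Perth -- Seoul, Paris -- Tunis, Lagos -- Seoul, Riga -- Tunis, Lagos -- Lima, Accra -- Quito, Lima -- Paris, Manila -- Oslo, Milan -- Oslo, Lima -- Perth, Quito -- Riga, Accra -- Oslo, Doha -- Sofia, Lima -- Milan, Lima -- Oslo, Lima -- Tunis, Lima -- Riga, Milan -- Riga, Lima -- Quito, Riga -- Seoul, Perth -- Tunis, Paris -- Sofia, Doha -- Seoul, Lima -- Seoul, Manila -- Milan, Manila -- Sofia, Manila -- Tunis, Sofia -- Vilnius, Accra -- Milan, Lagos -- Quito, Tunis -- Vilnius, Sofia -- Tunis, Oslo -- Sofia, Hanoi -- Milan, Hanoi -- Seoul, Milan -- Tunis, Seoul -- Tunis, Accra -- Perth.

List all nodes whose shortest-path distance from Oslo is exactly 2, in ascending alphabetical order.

Doha, Hanoi, Lagos, Paris, Perth, Quito, Riga, Seoul, Tunis, Vilnius

Level 0: Oslo
Level 1: Accra, Lima, Manila, Milan, Sofia
Level 2: Doha, Hanoi, Lagos, Paris, Perth, Quito, Riga, Seoul, Tunis, Vilnius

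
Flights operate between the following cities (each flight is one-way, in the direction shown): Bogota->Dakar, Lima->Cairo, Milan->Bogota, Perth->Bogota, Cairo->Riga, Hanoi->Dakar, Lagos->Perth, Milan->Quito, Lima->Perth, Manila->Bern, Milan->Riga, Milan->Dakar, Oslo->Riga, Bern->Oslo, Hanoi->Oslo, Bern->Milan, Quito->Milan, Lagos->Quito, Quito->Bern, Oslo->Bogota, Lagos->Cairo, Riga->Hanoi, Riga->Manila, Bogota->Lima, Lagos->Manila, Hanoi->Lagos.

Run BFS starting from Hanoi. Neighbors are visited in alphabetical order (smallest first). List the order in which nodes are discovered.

Visit Hanoi; enqueue Dakar, Lagos, Oslo → queue [Dakar, Lagos, Oslo]
Visit Dakar → queue [Lagos, Oslo]
Visit Lagos; enqueue Cairo, Manila, Perth, Quito → queue [Oslo, Cairo, Manila, Perth, Quito]
Visit Oslo; enqueue Bogota, Riga → queue [Cairo, Manila, Perth, Quito, Bogota, Riga]
Visit Cairo → queue [Manila, Perth, Quito, Bogota, Riga]
Visit Manila; enqueue Bern → queue [Perth, Quito, Bogota, Riga, Bern]
Visit Perth → queue [Quito, Bogota, Riga, Bern]
Visit Quito; enqueue Milan → queue [Bogota, Riga, Bern, Milan]
Visit Bogota; enqueue Lima → queue [Riga, Bern, Milan, Lima]
Visit Riga → queue [Bern, Milan, Lima]
Visit Bern → queue [Milan, Lima]
Visit Milan → queue [Lima]
Visit Lima → queue []

Hanoi, Dakar, Lagos, Oslo, Cairo, Manila, Perth, Quito, Bogota, Riga, Bern, Milan, Lima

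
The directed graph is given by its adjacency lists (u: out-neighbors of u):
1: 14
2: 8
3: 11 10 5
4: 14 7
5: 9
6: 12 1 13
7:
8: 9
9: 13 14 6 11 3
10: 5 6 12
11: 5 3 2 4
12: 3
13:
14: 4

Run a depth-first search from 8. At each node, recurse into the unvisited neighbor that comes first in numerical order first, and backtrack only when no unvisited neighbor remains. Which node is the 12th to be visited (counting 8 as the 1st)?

13

Visit 8
8 → 9
9 → 3
3 → 5
3 → 10
10 → 6
6 → 1
1 → 14
14 → 4
4 → 7
6 → 12
6 → 13
3 → 11
11 → 2

Visit order: 8, 9, 3, 5, 10, 6, 1, 14, 4, 7, 12, 13, 11, 2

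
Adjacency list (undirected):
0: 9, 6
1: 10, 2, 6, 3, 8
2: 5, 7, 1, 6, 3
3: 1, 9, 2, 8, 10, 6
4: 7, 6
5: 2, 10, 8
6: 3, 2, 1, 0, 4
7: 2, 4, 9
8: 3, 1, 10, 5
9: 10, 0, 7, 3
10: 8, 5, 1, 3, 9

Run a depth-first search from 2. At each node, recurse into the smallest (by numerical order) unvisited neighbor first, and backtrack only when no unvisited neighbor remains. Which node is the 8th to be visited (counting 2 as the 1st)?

4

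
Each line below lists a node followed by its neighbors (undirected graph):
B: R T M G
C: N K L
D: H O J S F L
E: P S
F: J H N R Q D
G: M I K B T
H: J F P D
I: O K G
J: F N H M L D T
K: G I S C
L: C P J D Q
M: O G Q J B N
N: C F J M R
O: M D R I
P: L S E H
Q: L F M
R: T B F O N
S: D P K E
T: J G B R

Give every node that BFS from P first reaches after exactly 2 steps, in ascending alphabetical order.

C, D, F, J, K, Q

Level 0: P
Level 1: E, H, L, S
Level 2: C, D, F, J, K, Q
Level 3: G, I, M, N, O, R, T
Level 4: B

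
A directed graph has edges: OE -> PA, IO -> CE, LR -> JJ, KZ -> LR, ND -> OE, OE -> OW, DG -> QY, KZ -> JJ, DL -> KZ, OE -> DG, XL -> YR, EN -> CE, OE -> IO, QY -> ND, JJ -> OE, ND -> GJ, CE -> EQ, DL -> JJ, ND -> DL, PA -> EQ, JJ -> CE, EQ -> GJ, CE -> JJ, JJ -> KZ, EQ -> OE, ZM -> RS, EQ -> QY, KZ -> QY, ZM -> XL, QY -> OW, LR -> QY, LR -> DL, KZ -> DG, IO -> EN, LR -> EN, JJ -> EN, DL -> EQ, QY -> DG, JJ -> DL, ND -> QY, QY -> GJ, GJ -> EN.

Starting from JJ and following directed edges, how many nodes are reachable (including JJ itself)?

15

BFS from JJ visits: JJ, CE, DL, EN, KZ, OE, EQ, DG, LR, QY, IO, OW, PA, GJ, ND
Reachable nodes: 15 of 19 total.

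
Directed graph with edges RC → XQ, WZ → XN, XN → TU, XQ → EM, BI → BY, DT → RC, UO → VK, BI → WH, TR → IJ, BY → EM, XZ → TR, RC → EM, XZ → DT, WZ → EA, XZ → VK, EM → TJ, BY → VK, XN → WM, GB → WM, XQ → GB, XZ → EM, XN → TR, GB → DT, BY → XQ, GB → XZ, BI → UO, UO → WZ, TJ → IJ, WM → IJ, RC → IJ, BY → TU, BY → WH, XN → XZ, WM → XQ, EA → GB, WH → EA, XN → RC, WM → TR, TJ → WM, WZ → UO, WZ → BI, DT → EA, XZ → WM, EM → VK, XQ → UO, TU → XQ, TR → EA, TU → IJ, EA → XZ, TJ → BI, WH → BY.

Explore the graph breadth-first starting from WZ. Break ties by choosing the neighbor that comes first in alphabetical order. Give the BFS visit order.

Visit WZ; enqueue BI, EA, UO, XN → queue [BI, EA, UO, XN]
Visit BI; enqueue BY, WH → queue [EA, UO, XN, BY, WH]
Visit EA; enqueue GB, XZ → queue [UO, XN, BY, WH, GB, XZ]
Visit UO; enqueue VK → queue [XN, BY, WH, GB, XZ, VK]
Visit XN; enqueue RC, TR, TU, WM → queue [BY, WH, GB, XZ, VK, RC, TR, TU, WM]
Visit BY; enqueue EM, XQ → queue [WH, GB, XZ, VK, RC, TR, TU, WM, EM, XQ]
Visit WH → queue [GB, XZ, VK, RC, TR, TU, WM, EM, XQ]
Visit GB; enqueue DT → queue [XZ, VK, RC, TR, TU, WM, EM, XQ, DT]
Visit XZ → queue [VK, RC, TR, TU, WM, EM, XQ, DT]
Visit VK → queue [RC, TR, TU, WM, EM, XQ, DT]
Visit RC; enqueue IJ → queue [TR, TU, WM, EM, XQ, DT, IJ]
Visit TR → queue [TU, WM, EM, XQ, DT, IJ]
Visit TU → queue [WM, EM, XQ, DT, IJ]
Visit WM → queue [EM, XQ, DT, IJ]
Visit EM; enqueue TJ → queue [XQ, DT, IJ, TJ]
Visit XQ → queue [DT, IJ, TJ]
Visit DT → queue [IJ, TJ]
Visit IJ → queue [TJ]
Visit TJ → queue []

WZ -> BI -> EA -> UO -> XN -> BY -> WH -> GB -> XZ -> VK -> RC -> TR -> TU -> WM -> EM -> XQ -> DT -> IJ -> TJ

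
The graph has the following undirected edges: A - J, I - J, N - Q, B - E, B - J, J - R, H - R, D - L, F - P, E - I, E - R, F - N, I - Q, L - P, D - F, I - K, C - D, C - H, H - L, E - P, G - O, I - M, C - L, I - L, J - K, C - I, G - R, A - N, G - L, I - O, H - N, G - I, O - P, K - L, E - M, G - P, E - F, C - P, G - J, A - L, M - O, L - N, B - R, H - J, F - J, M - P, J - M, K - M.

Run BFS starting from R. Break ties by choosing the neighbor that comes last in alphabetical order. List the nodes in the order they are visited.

R J H G E B M K I F A N L C P O Q D

Visit R; enqueue J, H, G, E, B → queue [J, H, G, E, B]
Visit J; enqueue M, K, I, F, A → queue [H, G, E, B, M, K, I, F, A]
Visit H; enqueue N, L, C → queue [G, E, B, M, K, I, F, A, N, L, C]
Visit G; enqueue P, O → queue [E, B, M, K, I, F, A, N, L, C, P, O]
Visit E → queue [B, M, K, I, F, A, N, L, C, P, O]
Visit B → queue [M, K, I, F, A, N, L, C, P, O]
Visit M → queue [K, I, F, A, N, L, C, P, O]
Visit K → queue [I, F, A, N, L, C, P, O]
Visit I; enqueue Q → queue [F, A, N, L, C, P, O, Q]
Visit F; enqueue D → queue [A, N, L, C, P, O, Q, D]
Visit A → queue [N, L, C, P, O, Q, D]
Visit N → queue [L, C, P, O, Q, D]
Visit L → queue [C, P, O, Q, D]
Visit C → queue [P, O, Q, D]
Visit P → queue [O, Q, D]
Visit O → queue [Q, D]
Visit Q → queue [D]
Visit D → queue []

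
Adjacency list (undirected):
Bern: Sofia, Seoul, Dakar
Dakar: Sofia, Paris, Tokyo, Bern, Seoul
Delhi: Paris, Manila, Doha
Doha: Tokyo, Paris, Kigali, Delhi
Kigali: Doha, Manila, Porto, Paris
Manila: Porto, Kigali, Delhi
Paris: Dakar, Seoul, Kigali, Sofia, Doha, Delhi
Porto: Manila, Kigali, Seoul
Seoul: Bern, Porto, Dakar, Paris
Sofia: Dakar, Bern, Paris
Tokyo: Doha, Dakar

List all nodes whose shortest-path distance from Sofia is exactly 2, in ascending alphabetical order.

Delhi, Doha, Kigali, Seoul, Tokyo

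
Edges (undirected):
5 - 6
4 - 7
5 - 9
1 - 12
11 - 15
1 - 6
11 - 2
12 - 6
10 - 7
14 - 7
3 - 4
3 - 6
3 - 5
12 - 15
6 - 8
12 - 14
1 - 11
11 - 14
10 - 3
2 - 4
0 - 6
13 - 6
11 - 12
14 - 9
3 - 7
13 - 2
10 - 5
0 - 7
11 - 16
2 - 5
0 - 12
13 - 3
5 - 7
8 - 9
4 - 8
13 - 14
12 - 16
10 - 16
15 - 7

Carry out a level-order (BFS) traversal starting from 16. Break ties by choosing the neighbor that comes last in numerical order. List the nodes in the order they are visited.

16 -> 12 -> 11 -> 10 -> 15 -> 14 -> 6 -> 1 -> 0 -> 2 -> 7 -> 5 -> 3 -> 13 -> 9 -> 8 -> 4

Visit 16; enqueue 12, 11, 10 → queue [12, 11, 10]
Visit 12; enqueue 15, 14, 6, 1, 0 → queue [11, 10, 15, 14, 6, 1, 0]
Visit 11; enqueue 2 → queue [10, 15, 14, 6, 1, 0, 2]
Visit 10; enqueue 7, 5, 3 → queue [15, 14, 6, 1, 0, 2, 7, 5, 3]
Visit 15 → queue [14, 6, 1, 0, 2, 7, 5, 3]
Visit 14; enqueue 13, 9 → queue [6, 1, 0, 2, 7, 5, 3, 13, 9]
Visit 6; enqueue 8 → queue [1, 0, 2, 7, 5, 3, 13, 9, 8]
Visit 1 → queue [0, 2, 7, 5, 3, 13, 9, 8]
Visit 0 → queue [2, 7, 5, 3, 13, 9, 8]
Visit 2; enqueue 4 → queue [7, 5, 3, 13, 9, 8, 4]
Visit 7 → queue [5, 3, 13, 9, 8, 4]
Visit 5 → queue [3, 13, 9, 8, 4]
Visit 3 → queue [13, 9, 8, 4]
Visit 13 → queue [9, 8, 4]
Visit 9 → queue [8, 4]
Visit 8 → queue [4]
Visit 4 → queue []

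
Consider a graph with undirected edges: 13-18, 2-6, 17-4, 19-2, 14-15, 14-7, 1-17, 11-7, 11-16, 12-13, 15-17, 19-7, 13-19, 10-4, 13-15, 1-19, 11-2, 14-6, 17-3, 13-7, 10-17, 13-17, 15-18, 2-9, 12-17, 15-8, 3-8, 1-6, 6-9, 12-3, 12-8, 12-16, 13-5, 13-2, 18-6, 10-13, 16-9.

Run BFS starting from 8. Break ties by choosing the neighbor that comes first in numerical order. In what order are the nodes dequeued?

8 → 3 → 12 → 15 → 17 → 13 → 16 → 14 → 18 → 1 → 4 → 10 → 2 → 5 → 7 → 19 → 9 → 11 → 6

Visit 8; enqueue 3, 12, 15 → queue [3, 12, 15]
Visit 3; enqueue 17 → queue [12, 15, 17]
Visit 12; enqueue 13, 16 → queue [15, 17, 13, 16]
Visit 15; enqueue 14, 18 → queue [17, 13, 16, 14, 18]
Visit 17; enqueue 1, 4, 10 → queue [13, 16, 14, 18, 1, 4, 10]
Visit 13; enqueue 2, 5, 7, 19 → queue [16, 14, 18, 1, 4, 10, 2, 5, 7, 19]
Visit 16; enqueue 9, 11 → queue [14, 18, 1, 4, 10, 2, 5, 7, 19, 9, 11]
Visit 14; enqueue 6 → queue [18, 1, 4, 10, 2, 5, 7, 19, 9, 11, 6]
Visit 18 → queue [1, 4, 10, 2, 5, 7, 19, 9, 11, 6]
Visit 1 → queue [4, 10, 2, 5, 7, 19, 9, 11, 6]
Visit 4 → queue [10, 2, 5, 7, 19, 9, 11, 6]
Visit 10 → queue [2, 5, 7, 19, 9, 11, 6]
Visit 2 → queue [5, 7, 19, 9, 11, 6]
Visit 5 → queue [7, 19, 9, 11, 6]
Visit 7 → queue [19, 9, 11, 6]
Visit 19 → queue [9, 11, 6]
Visit 9 → queue [11, 6]
Visit 11 → queue [6]
Visit 6 → queue []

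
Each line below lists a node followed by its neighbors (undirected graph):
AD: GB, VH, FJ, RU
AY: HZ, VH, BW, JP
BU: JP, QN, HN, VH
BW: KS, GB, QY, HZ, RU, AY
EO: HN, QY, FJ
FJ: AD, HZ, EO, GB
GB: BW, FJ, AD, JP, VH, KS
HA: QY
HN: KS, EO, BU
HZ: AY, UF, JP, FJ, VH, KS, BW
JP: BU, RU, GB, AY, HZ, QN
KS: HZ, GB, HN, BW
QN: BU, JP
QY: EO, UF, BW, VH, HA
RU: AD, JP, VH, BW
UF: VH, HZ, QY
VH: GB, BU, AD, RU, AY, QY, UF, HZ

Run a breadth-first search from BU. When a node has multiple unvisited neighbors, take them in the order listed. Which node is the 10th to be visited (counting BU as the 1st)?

KS

Visit BU; enqueue JP, QN, HN, VH → queue [JP, QN, HN, VH]
Visit JP; enqueue RU, GB, AY, HZ → queue [QN, HN, VH, RU, GB, AY, HZ]
Visit QN → queue [HN, VH, RU, GB, AY, HZ]
Visit HN; enqueue KS, EO → queue [VH, RU, GB, AY, HZ, KS, EO]
Visit VH; enqueue AD, QY, UF → queue [RU, GB, AY, HZ, KS, EO, AD, QY, UF]
Visit RU; enqueue BW → queue [GB, AY, HZ, KS, EO, AD, QY, UF, BW]
Visit GB; enqueue FJ → queue [AY, HZ, KS, EO, AD, QY, UF, BW, FJ]
Visit AY → queue [HZ, KS, EO, AD, QY, UF, BW, FJ]
Visit HZ → queue [KS, EO, AD, QY, UF, BW, FJ]
Visit KS → queue [EO, AD, QY, UF, BW, FJ]
Visit EO → queue [AD, QY, UF, BW, FJ]
Visit AD → queue [QY, UF, BW, FJ]
Visit QY; enqueue HA → queue [UF, BW, FJ, HA]
Visit UF → queue [BW, FJ, HA]
Visit BW → queue [FJ, HA]
Visit FJ → queue [HA]
Visit HA → queue []

Visit order: BU, JP, QN, HN, VH, RU, GB, AY, HZ, KS, EO, AD, QY, UF, BW, FJ, HA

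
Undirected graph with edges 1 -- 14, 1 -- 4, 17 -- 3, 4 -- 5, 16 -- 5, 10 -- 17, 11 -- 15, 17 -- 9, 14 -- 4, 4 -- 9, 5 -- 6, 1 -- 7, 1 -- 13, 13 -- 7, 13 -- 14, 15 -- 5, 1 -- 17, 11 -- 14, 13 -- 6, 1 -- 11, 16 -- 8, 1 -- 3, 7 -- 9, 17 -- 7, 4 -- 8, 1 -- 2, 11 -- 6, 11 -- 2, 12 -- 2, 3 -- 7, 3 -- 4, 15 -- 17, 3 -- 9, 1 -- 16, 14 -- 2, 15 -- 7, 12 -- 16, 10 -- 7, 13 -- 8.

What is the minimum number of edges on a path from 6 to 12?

3

Level 0: 6
Level 1: 5, 11, 13
Level 2: 1, 2, 4, 7, 8, 14, 15, 16
Level 3: 3, 9, 10, 12, 17
12 first appears at level 3.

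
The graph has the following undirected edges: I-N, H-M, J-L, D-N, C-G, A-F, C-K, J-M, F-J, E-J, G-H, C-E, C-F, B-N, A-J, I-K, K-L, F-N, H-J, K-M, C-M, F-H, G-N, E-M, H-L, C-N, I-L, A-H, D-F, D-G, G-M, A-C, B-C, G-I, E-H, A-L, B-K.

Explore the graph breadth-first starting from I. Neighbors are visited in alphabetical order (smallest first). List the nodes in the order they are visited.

Visit I; enqueue G, K, L, N → queue [G, K, L, N]
Visit G; enqueue C, D, H, M → queue [K, L, N, C, D, H, M]
Visit K; enqueue B → queue [L, N, C, D, H, M, B]
Visit L; enqueue A, J → queue [N, C, D, H, M, B, A, J]
Visit N; enqueue F → queue [C, D, H, M, B, A, J, F]
Visit C; enqueue E → queue [D, H, M, B, A, J, F, E]
Visit D → queue [H, M, B, A, J, F, E]
Visit H → queue [M, B, A, J, F, E]
Visit M → queue [B, A, J, F, E]
Visit B → queue [A, J, F, E]
Visit A → queue [J, F, E]
Visit J → queue [F, E]
Visit F → queue [E]
Visit E → queue []

I G K L N C D H M B A J F E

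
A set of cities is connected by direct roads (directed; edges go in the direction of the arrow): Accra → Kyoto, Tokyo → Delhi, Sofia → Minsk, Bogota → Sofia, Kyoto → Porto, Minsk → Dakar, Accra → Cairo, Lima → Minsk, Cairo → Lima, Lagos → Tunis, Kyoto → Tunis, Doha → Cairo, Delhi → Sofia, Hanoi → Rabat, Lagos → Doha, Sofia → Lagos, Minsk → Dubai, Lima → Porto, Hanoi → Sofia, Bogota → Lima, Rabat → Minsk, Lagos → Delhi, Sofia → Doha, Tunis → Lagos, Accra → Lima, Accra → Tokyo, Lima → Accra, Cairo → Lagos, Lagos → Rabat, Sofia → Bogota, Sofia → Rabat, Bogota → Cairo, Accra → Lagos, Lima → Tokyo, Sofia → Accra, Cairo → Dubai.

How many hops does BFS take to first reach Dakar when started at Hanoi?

Level 0: Hanoi
Level 1: Rabat, Sofia
Level 2: Accra, Bogota, Doha, Lagos, Minsk
Level 3: Cairo, Dakar, Delhi, Dubai, Kyoto, Lima, Tokyo, Tunis
Level 4: Porto
Dakar first appears at level 3.

3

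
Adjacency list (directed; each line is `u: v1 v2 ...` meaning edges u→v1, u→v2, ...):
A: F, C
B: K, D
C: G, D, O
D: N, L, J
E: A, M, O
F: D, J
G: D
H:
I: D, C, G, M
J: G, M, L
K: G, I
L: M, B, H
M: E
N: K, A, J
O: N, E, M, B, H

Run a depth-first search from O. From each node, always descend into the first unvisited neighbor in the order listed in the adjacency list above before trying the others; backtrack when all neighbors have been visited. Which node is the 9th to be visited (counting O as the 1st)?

Visit O
O → N
N → K
K → G
G → D
D → L
L → M
M → E
E → A
A → F
F → J
A → C
L → B
L → H
K → I

Visit order: O, N, K, G, D, L, M, E, A, F, J, C, B, H, I

A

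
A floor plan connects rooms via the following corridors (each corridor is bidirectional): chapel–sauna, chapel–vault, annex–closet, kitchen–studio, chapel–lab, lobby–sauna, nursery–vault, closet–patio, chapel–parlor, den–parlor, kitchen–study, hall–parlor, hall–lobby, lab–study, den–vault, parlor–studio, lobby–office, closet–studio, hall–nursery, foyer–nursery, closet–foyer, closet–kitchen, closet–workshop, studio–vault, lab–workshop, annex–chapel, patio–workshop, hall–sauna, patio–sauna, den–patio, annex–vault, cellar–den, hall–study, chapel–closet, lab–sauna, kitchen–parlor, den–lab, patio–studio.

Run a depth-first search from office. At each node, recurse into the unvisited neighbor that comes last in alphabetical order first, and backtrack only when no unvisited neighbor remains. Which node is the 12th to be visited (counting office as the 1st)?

Visit office
office → lobby
lobby → sauna
sauna → patio
patio → workshop
workshop → lab
lab → study
study → kitchen
kitchen → studio
studio → vault
vault → nursery
nursery → hall
hall → parlor
parlor → den
den → cellar
parlor → chapel
chapel → closet
closet → foyer
closet → annex

Visit order: office, lobby, sauna, patio, workshop, lab, study, kitchen, studio, vault, nursery, hall, parlor, den, cellar, chapel, closet, foyer, annex

hall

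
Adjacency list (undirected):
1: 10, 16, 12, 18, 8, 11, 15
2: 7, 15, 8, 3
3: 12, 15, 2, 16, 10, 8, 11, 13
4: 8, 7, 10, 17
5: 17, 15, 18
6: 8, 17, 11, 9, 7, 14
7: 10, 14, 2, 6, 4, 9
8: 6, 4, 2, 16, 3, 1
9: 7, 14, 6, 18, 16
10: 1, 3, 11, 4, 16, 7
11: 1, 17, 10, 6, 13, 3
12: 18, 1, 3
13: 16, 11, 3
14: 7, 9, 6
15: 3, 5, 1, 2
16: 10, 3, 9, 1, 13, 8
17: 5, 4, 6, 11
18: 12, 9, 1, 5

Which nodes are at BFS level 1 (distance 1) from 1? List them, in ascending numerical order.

8, 10, 11, 12, 15, 16, 18

Level 0: 1
Level 1: 8, 10, 11, 12, 15, 16, 18
Level 2: 2, 3, 4, 5, 6, 7, 9, 13, 17
Level 3: 14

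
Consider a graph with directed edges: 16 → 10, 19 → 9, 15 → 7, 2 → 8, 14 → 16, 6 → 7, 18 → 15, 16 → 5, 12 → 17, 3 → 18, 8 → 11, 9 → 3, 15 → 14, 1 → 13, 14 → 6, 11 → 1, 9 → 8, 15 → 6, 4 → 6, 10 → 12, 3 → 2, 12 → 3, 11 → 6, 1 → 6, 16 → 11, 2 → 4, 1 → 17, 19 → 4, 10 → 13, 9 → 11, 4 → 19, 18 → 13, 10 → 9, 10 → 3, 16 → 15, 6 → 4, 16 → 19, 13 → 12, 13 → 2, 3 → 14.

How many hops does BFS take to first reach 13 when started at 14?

Level 0: 14
Level 1: 6, 16
Level 2: 4, 5, 7, 10, 11, 15, 19
Level 3: 1, 3, 9, 12, 13
Level 4: 2, 8, 17, 18
13 first appears at level 3.

3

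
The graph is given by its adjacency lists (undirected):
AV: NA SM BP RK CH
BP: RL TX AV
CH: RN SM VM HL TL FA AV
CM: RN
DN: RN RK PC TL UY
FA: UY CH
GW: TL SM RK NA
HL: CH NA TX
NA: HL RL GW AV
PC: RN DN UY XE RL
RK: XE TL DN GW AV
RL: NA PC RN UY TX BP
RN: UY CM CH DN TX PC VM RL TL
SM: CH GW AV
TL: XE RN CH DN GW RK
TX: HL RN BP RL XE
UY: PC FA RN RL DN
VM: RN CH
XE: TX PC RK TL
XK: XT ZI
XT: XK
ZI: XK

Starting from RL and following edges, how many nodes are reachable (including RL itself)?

BFS from RL visits: RL, NA, PC, RN, UY, TX, BP, HL, GW, AV, DN, XE, CM, CH, VM, TL, FA, SM, RK
Reachable nodes: 19 of 22 total.

19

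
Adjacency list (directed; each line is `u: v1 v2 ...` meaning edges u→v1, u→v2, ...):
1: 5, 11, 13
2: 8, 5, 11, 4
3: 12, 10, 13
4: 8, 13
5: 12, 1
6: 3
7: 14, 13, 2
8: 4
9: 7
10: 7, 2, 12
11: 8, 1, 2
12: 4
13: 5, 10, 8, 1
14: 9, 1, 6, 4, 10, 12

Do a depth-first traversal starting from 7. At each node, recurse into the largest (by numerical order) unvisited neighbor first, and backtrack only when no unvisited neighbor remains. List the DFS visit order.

7 14 12 4 13 10 2 11 8 1 5 9 6 3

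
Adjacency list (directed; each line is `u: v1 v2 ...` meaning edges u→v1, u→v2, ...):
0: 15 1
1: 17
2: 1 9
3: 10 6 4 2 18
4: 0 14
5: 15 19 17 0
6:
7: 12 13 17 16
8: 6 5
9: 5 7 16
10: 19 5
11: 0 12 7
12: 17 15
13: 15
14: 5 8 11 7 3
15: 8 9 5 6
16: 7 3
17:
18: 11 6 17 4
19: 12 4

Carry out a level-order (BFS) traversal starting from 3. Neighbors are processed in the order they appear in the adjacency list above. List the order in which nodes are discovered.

Visit 3; enqueue 10, 6, 4, 2, 18 → queue [10, 6, 4, 2, 18]
Visit 10; enqueue 19, 5 → queue [6, 4, 2, 18, 19, 5]
Visit 6 → queue [4, 2, 18, 19, 5]
Visit 4; enqueue 0, 14 → queue [2, 18, 19, 5, 0, 14]
Visit 2; enqueue 1, 9 → queue [18, 19, 5, 0, 14, 1, 9]
Visit 18; enqueue 11, 17 → queue [19, 5, 0, 14, 1, 9, 11, 17]
Visit 19; enqueue 12 → queue [5, 0, 14, 1, 9, 11, 17, 12]
Visit 5; enqueue 15 → queue [0, 14, 1, 9, 11, 17, 12, 15]
Visit 0 → queue [14, 1, 9, 11, 17, 12, 15]
Visit 14; enqueue 8, 7 → queue [1, 9, 11, 17, 12, 15, 8, 7]
Visit 1 → queue [9, 11, 17, 12, 15, 8, 7]
Visit 9; enqueue 16 → queue [11, 17, 12, 15, 8, 7, 16]
Visit 11 → queue [17, 12, 15, 8, 7, 16]
Visit 17 → queue [12, 15, 8, 7, 16]
Visit 12 → queue [15, 8, 7, 16]
Visit 15 → queue [8, 7, 16]
Visit 8 → queue [7, 16]
Visit 7; enqueue 13 → queue [16, 13]
Visit 16 → queue [13]
Visit 13 → queue []

3 10 6 4 2 18 19 5 0 14 1 9 11 17 12 15 8 7 16 13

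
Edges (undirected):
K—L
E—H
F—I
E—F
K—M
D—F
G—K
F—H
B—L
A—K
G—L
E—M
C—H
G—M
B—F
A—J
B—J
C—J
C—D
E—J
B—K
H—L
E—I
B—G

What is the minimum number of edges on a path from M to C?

Level 0: M
Level 1: E, G, K
Level 2: A, B, F, H, I, J, L
Level 3: C, D
C first appears at level 3.

3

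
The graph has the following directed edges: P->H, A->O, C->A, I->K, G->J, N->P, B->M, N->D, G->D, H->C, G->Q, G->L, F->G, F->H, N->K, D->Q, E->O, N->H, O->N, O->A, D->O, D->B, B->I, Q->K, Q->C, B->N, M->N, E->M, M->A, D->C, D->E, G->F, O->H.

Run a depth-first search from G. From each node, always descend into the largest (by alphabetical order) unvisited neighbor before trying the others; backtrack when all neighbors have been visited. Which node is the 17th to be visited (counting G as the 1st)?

Visit G
G → Q
Q → K
Q → C
C → A
A → O
O → N
N → P
P → H
N → D
D → E
E → M
D → B
B → I
G → L
G → J
G → F

Visit order: G, Q, K, C, A, O, N, P, H, D, E, M, B, I, L, J, F

F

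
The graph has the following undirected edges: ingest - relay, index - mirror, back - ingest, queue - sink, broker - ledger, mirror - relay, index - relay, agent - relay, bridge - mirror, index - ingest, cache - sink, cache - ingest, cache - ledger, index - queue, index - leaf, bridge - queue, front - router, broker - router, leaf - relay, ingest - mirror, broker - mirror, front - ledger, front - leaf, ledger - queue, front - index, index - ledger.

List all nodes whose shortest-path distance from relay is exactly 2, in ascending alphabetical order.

Level 0: relay
Level 1: agent, index, ingest, leaf, mirror
Level 2: back, bridge, broker, cache, front, ledger, queue
Level 3: router, sink

back, bridge, broker, cache, front, ledger, queue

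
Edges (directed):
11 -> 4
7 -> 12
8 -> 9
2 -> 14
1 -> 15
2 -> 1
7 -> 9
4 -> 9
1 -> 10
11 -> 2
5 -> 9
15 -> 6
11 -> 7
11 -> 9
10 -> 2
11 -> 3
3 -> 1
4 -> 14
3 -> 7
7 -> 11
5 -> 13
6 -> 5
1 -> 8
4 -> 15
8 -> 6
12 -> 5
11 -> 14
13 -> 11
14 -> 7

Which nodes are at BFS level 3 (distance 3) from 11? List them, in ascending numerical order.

Level 0: 11
Level 1: 2, 3, 4, 7, 9, 14
Level 2: 1, 12, 15
Level 3: 5, 6, 8, 10
Level 4: 13

5, 6, 8, 10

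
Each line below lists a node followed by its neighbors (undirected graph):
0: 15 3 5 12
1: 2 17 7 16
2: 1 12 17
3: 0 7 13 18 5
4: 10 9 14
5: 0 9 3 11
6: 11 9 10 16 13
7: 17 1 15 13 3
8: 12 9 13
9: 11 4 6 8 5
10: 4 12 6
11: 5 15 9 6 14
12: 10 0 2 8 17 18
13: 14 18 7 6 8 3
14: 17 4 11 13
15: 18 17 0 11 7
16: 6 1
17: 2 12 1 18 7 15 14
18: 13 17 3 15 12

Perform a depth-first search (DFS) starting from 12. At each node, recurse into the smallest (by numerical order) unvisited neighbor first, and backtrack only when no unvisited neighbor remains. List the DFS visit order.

Visit 12
12 → 0
0 → 3
3 → 5
5 → 9
9 → 4
4 → 10
10 → 6
6 → 11
11 → 14
14 → 13
13 → 7
7 → 1
1 → 2
2 → 17
17 → 15
15 → 18
1 → 16
13 → 8

12 -> 0 -> 3 -> 5 -> 9 -> 4 -> 10 -> 6 -> 11 -> 14 -> 13 -> 7 -> 1 -> 2 -> 17 -> 15 -> 18 -> 16 -> 8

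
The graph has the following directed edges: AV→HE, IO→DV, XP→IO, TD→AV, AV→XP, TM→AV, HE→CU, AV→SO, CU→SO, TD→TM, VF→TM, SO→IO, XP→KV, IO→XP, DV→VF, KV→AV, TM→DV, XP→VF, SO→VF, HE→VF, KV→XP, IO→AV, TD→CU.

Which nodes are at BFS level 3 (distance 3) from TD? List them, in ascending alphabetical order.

IO, KV, VF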